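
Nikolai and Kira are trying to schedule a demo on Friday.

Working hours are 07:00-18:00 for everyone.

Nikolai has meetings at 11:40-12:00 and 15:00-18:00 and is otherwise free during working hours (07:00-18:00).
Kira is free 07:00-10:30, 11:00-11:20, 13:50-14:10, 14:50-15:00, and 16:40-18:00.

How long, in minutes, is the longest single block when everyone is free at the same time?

210 minutes

Nikolai free within 07:00–18:00: 07:00–11:40, 12:00–15:00.
Nikolai ∩ Kira: 07:00–10:30, 11:00–11:20, 13:50–14:10, 14:50–15:00.
Common window lengths: 210, 20, 20, 10 min; longest is 210.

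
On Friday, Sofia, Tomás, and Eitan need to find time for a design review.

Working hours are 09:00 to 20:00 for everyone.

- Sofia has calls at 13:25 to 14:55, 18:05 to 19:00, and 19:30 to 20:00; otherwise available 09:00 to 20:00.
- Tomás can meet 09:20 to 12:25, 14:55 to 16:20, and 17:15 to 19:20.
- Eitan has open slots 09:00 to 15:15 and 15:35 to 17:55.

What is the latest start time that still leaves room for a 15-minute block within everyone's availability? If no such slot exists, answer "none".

Sofia free within 09:00–20:00: 09:00–13:25, 14:55–18:05, 19:00–19:30.
Sofia ∩ Tomás: 09:20–12:25, 14:55–16:20, 17:15–18:05, 19:00–19:20.
Sofia ∩ Tomás ∩ Eitan: 09:20–12:25, 14:55–15:15, 15:35–16:20, 17:15–17:55.
Windows ≥ 15 min: 09:20–12:25, 14:55–15:15, 15:35–16:20, 17:15–17:55.
Latest start in the last window 17:15–17:55 is 17:55 − 15 min = 17:40.

17:40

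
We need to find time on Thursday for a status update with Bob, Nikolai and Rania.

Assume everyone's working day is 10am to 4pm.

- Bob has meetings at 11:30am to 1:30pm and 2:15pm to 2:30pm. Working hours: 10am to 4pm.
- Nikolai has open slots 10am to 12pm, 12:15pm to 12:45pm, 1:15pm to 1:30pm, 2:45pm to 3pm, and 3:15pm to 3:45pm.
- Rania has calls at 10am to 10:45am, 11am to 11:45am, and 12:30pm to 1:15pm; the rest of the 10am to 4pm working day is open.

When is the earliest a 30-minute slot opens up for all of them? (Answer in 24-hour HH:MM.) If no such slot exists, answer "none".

Bob free within 10:00–16:00: 10:00–11:30, 13:30–14:15, 14:30–16:00.
Rania free within 10:00–16:00: 10:45–11:00, 11:45–12:30, 13:15–16:00.
Bob ∩ Nikolai: 10:00–11:30, 14:45–15:00, 15:15–15:45.
Bob ∩ Nikolai ∩ Rania: 10:45–11:00, 14:45–15:00, 15:15–15:45.
Windows ≥ 30 min: 15:15–15:45.
Earliest such window starts at 15:15.

15:15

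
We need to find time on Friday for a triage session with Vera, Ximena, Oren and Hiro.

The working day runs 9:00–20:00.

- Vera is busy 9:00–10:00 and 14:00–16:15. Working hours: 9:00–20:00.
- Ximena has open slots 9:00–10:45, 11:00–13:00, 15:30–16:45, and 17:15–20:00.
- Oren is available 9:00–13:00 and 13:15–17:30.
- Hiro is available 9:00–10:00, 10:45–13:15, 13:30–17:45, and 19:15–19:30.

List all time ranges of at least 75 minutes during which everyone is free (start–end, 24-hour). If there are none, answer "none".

Vera free within 09:00–20:00: 10:00–14:00, 16:15–20:00.
Vera ∩ Ximena: 10:00–10:45, 11:00–13:00, 16:15–16:45, 17:15–20:00.
Vera ∩ Ximena ∩ Oren: 10:00–10:45, 11:00–13:00, 16:15–16:45, 17:15–17:30.
Vera ∩ Ximena ∩ Oren ∩ Hiro: 11:00–13:00, 16:15–16:45, 17:15–17:30.
Windows ≥ 75 min: 11:00–13:00.

11:00–13:00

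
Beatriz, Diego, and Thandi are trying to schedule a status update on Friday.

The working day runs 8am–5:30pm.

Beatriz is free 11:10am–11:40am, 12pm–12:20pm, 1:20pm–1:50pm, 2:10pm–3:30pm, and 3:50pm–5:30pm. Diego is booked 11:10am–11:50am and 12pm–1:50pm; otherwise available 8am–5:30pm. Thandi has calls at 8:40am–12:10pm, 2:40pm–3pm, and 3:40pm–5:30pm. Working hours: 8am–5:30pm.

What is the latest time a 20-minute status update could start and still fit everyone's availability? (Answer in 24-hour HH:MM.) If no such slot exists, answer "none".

15:10

Diego free within 08:00–17:30: 08:00–11:10, 11:50–12:00, 13:50–17:30.
Thandi free within 08:00–17:30: 08:00–08:40, 12:10–14:40, 15:00–15:40.
Beatriz ∩ Diego: 14:10–15:30, 15:50–17:30.
Beatriz ∩ Diego ∩ Thandi: 14:10–14:40, 15:00–15:30.
Windows ≥ 20 min: 14:10–14:40, 15:00–15:30.
Latest start in the last window 15:00–15:30 is 15:30 − 20 min = 15:10.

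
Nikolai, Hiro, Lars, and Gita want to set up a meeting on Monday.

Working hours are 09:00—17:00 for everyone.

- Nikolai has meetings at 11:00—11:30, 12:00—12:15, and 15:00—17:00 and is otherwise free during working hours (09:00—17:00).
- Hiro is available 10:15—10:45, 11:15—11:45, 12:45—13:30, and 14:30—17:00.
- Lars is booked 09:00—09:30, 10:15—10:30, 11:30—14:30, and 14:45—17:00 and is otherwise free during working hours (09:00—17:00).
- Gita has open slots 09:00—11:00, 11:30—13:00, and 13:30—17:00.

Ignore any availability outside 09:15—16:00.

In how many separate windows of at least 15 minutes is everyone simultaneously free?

Nikolai free within 09:00–17:00: 09:00–11:00, 11:30–12:00, 12:15–15:00.
Lars free within 09:00–17:00: 09:30–10:15, 10:30–11:30, 14:30–14:45.
Nikolai ∩ Hiro: 10:15–10:45, 11:30–11:45, 12:45–13:30, 14:30–15:00.
Nikolai ∩ Hiro ∩ Lars: 10:30–10:45, 14:30–14:45.
Nikolai ∩ Hiro ∩ Lars ∩ Gita: 10:30–10:45, 14:30–14:45.
Restricted to 09:15–16:00: 10:30–10:45, 14:30–14:45.
Windows ≥ 15 min: 10:30–10:45, 14:30–14:45.
That's 2 windows.

2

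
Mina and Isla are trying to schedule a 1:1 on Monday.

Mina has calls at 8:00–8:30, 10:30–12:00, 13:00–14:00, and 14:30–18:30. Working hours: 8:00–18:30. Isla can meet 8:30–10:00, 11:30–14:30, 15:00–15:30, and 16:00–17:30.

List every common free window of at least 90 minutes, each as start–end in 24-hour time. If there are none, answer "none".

08:30–10:00

Mina free within 08:00–18:30: 08:30–10:30, 12:00–13:00, 14:00–14:30.
Mina ∩ Isla: 08:30–10:00, 12:00–13:00, 14:00–14:30.
Windows ≥ 90 min: 08:30–10:00.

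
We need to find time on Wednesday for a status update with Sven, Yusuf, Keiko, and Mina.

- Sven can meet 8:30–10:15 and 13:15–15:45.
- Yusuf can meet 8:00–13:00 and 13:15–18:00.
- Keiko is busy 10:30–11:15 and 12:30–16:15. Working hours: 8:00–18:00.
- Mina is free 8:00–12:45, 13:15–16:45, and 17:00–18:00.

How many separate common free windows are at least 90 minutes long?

Keiko free within 08:00–18:00: 08:00–10:30, 11:15–12:30, 16:15–18:00.
Sven ∩ Yusuf: 08:30–10:15, 13:15–15:45.
Sven ∩ Yusuf ∩ Keiko: 08:30–10:15.
Sven ∩ Yusuf ∩ Keiko ∩ Mina: 08:30–10:15.
Windows ≥ 90 min: 08:30–10:15.
That's 1 window.

1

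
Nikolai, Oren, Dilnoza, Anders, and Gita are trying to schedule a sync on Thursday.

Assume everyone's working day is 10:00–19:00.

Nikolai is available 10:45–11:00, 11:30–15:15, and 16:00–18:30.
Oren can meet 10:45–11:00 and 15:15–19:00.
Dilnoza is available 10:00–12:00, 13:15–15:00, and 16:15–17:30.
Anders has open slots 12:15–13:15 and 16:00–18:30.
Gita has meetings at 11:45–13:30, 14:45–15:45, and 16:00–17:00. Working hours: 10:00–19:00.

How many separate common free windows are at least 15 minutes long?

1

Gita free within 10:00–19:00: 10:00–11:45, 13:30–14:45, 15:45–16:00, 17:00–19:00.
Nikolai ∩ Oren: 10:45–11:00, 16:00–18:30.
Nikolai ∩ Oren ∩ Dilnoza: 10:45–11:00, 16:15–17:30.
Nikolai ∩ Oren ∩ Dilnoza ∩ Anders: 16:15–17:30.
Nikolai ∩ Oren ∩ Dilnoza ∩ Anders ∩ Gita: 17:00–17:30.
Windows ≥ 15 min: 17:00–17:30.
That's 1 window.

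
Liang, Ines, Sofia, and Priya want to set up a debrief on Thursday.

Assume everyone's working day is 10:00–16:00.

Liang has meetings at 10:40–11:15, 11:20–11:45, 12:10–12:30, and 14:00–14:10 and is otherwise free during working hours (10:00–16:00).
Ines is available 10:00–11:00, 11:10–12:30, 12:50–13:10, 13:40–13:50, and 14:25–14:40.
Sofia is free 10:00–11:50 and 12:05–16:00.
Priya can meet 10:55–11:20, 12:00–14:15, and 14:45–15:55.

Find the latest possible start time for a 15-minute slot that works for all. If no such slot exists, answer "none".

12:55

Liang free within 10:00–16:00: 10:00–10:40, 11:15–11:20, 11:45–12:10, 12:30–14:00, 14:10–16:00.
Liang ∩ Ines: 10:00–10:40, 11:15–11:20, 11:45–12:10, 12:50–13:10, 13:40–13:50, 14:25–14:40.
Liang ∩ Ines ∩ Sofia: 10:00–10:40, 11:15–11:20, 11:45–11:50, 12:05–12:10, 12:50–13:10, 13:40–13:50, 14:25–14:40.
Liang ∩ Ines ∩ Sofia ∩ Priya: 11:15–11:20, 12:05–12:10, 12:50–13:10, 13:40–13:50.
Windows ≥ 15 min: 12:50–13:10.
Latest start in the last window 12:50–13:10 is 13:10 − 15 min = 12:55.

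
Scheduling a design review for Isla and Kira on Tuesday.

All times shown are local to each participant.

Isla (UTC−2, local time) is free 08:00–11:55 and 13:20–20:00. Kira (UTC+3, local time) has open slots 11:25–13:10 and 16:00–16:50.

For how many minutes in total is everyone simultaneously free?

60 minutes

Isla → UTC: 10:00–13:55, 15:20–22:00.
Kira → UTC: 08:25–10:10, 13:00–13:50.
Isla ∩ Kira: 10:00–10:10, 13:00–13:50.
Total common minutes: 10 + 50 = 60.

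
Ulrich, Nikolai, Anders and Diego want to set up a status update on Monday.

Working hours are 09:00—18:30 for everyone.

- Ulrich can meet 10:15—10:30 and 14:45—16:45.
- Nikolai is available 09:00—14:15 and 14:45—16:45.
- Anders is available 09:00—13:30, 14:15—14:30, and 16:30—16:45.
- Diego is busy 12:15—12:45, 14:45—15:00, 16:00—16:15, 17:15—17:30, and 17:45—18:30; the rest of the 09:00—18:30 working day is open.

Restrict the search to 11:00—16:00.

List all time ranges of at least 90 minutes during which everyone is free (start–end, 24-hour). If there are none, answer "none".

Diego free within 09:00–18:30: 09:00–12:15, 12:45–14:45, 15:00–16:00, 16:15–17:15, 17:30–17:45.
Ulrich ∩ Nikolai: 10:15–10:30, 14:45–16:45.
Ulrich ∩ Nikolai ∩ Anders: 10:15–10:30, 16:30–16:45.
Ulrich ∩ Nikolai ∩ Anders ∩ Diego: 10:15–10:30, 16:30–16:45.
Restricted to 11:00–16:00: (none).
Windows ≥ 90 min: (none).

none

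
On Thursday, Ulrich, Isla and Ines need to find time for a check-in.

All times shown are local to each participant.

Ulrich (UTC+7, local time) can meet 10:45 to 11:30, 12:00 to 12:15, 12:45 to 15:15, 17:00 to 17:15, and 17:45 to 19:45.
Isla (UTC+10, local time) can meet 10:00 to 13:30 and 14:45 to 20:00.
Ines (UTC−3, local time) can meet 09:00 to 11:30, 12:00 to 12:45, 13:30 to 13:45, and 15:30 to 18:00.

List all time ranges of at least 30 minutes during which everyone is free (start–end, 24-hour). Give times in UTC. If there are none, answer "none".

Ulrich → UTC: 03:45–04:30, 05:00–05:15, 05:45–08:15, 10:00–10:15, 10:45–12:45.
Isla → UTC: 00:00–03:30, 04:45–10:00.
Ines → UTC: 12:00–14:30, 15:00–15:45, 16:30–16:45, 18:30–21:00.
Ulrich ∩ Isla: 05:00–05:15, 05:45–08:15.
Ulrich ∩ Isla ∩ Ines: (none).
Windows ≥ 30 min: (none).

none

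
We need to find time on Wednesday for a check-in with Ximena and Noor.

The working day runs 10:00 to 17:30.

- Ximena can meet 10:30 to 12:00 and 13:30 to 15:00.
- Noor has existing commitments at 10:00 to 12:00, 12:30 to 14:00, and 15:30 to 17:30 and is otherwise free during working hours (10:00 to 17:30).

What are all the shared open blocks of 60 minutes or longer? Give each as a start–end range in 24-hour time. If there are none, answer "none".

Noor free within 10:00–17:30: 12:00–12:30, 14:00–15:30.
Ximena ∩ Noor: 14:00–15:00.
Windows ≥ 60 min: 14:00–15:00.

14:00–15:00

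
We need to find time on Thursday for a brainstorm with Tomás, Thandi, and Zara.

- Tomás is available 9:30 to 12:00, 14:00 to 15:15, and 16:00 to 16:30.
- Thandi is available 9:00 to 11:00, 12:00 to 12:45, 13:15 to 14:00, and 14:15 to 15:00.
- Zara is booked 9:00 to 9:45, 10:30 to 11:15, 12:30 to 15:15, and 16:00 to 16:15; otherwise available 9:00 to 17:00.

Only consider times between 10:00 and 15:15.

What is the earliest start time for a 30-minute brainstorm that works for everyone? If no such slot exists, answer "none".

10:00

Zara free within 09:00–17:00: 09:45–10:30, 11:15–12:30, 15:15–16:00, 16:15–17:00.
Tomás ∩ Thandi: 09:30–11:00, 14:15–15:00.
Tomás ∩ Thandi ∩ Zara: 09:45–10:30.
Restricted to 10:00–15:15: 10:00–10:30.
Windows ≥ 30 min: 10:00–10:30.
Earliest such window starts at 10:00.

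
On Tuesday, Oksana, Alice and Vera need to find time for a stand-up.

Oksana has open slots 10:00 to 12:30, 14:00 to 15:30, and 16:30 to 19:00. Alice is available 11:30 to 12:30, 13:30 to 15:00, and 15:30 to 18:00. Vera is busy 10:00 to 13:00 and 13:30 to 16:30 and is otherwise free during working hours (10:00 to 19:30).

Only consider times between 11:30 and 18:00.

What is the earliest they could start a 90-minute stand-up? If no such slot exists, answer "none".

16:30

Vera free within 10:00–19:30: 13:00–13:30, 16:30–19:30.
Oksana ∩ Alice: 11:30–12:30, 14:00–15:00, 16:30–18:00.
Oksana ∩ Alice ∩ Vera: 16:30–18:00.
Restricted to 11:30–18:00: 16:30–18:00.
Windows ≥ 90 min: 16:30–18:00.
Earliest such window starts at 16:30.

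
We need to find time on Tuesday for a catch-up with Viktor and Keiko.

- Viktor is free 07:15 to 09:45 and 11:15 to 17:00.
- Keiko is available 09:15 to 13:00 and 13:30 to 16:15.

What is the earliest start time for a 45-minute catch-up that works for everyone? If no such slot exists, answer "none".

Viktor ∩ Keiko: 09:15–09:45, 11:15–13:00, 13:30–16:15.
Windows ≥ 45 min: 11:15–13:00, 13:30–16:15.
Earliest such window starts at 11:15.

11:15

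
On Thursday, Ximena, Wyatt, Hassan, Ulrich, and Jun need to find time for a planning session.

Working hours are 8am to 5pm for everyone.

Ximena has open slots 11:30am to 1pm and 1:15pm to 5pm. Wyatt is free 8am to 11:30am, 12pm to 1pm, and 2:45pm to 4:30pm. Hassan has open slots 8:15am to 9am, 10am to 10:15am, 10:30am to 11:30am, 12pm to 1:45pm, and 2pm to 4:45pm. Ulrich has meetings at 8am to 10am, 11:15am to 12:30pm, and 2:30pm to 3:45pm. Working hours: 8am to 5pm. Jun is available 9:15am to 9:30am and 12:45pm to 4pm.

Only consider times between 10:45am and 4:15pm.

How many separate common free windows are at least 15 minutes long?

Ulrich free within 08:00–17:00: 10:00–11:15, 12:30–14:30, 15:45–17:00.
Ximena ∩ Wyatt: 12:00–13:00, 14:45–16:30.
Ximena ∩ Wyatt ∩ Hassan: 12:00–13:00, 14:45–16:30.
Ximena ∩ Wyatt ∩ Hassan ∩ Ulrich: 12:30–13:00, 15:45–16:30.
Ximena ∩ Wyatt ∩ Hassan ∩ Ulrich ∩ Jun: 12:45–13:00, 15:45–16:00.
Restricted to 10:45–16:15: 12:45–13:00, 15:45–16:00.
Windows ≥ 15 min: 12:45–13:00, 15:45–16:00.
That's 2 windows.

2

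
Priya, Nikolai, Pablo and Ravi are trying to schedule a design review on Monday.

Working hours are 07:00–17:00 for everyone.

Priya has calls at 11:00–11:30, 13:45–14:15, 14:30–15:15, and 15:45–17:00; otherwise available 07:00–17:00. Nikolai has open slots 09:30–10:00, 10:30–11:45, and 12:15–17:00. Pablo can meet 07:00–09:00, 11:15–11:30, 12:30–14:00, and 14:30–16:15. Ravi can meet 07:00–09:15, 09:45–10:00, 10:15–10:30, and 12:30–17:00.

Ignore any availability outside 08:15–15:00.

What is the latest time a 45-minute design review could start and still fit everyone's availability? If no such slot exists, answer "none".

Priya free within 07:00–17:00: 07:00–11:00, 11:30–13:45, 14:15–14:30, 15:15–15:45.
Priya ∩ Nikolai: 09:30–10:00, 10:30–11:00, 11:30–11:45, 12:15–13:45, 14:15–14:30, 15:15–15:45.
Priya ∩ Nikolai ∩ Pablo: 12:30–13:45, 15:15–15:45.
Priya ∩ Nikolai ∩ Pablo ∩ Ravi: 12:30–13:45, 15:15–15:45.
Restricted to 08:15–15:00: 12:30–13:45.
Windows ≥ 45 min: 12:30–13:45.
Latest start in the last window 12:30–13:45 is 13:45 − 45 min = 13:00.

13:00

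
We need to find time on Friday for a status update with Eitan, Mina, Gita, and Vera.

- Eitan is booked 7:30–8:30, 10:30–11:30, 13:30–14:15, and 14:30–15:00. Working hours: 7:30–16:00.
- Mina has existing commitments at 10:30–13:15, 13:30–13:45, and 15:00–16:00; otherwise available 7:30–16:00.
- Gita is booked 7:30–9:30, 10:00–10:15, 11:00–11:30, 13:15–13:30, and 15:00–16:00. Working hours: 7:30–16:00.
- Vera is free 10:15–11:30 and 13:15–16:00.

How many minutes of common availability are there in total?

30 minutes

Eitan free within 07:30–16:00: 08:30–10:30, 11:30–13:30, 14:15–14:30, 15:00–16:00.
Mina free within 07:30–16:00: 07:30–10:30, 13:15–13:30, 13:45–15:00.
Gita free within 07:30–16:00: 09:30–10:00, 10:15–11:00, 11:30–13:15, 13:30–15:00.
Eitan ∩ Mina: 08:30–10:30, 13:15–13:30, 14:15–14:30.
Eitan ∩ Mina ∩ Gita: 09:30–10:00, 10:15–10:30, 14:15–14:30.
Eitan ∩ Mina ∩ Gita ∩ Vera: 10:15–10:30, 14:15–14:30.
Total common minutes: 15 + 15 = 30.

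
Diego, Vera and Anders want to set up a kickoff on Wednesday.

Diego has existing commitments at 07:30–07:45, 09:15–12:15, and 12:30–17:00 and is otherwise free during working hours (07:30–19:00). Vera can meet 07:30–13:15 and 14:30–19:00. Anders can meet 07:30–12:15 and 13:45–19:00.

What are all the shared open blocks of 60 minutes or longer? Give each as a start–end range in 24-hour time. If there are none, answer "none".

Diego free within 07:30–19:00: 07:45–09:15, 12:15–12:30, 17:00–19:00.
Diego ∩ Vera: 07:45–09:15, 12:15–12:30, 17:00–19:00.
Diego ∩ Vera ∩ Anders: 07:45–09:15, 17:00–19:00.
Windows ≥ 60 min: 07:45–09:15, 17:00–19:00.

07:45–09:15, 17:00–19:00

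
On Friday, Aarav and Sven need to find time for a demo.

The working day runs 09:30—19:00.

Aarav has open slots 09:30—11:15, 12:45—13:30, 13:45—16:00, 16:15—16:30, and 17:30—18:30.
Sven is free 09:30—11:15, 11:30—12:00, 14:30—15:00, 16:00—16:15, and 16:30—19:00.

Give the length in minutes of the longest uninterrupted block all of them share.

Aarav ∩ Sven: 09:30–11:15, 14:30–15:00, 17:30–18:30.
Common window lengths: 105, 30, 60 min; longest is 105.

105 minutes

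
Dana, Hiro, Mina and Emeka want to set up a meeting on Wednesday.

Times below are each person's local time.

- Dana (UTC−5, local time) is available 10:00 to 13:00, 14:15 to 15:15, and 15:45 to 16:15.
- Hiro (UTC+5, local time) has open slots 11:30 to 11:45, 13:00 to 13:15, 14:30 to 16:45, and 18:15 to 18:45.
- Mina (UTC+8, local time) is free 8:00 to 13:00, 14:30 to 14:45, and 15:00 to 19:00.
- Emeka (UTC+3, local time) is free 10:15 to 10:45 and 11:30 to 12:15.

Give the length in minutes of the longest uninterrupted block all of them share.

Dana → UTC: 15:00–18:00, 19:15–20:15, 20:45–21:15.
Hiro → UTC: 06:30–06:45, 08:00–08:15, 09:30–11:45, 13:15–13:45.
Mina → UTC: 00:00–05:00, 06:30–06:45, 07:00–11:00.
Emeka → UTC: 07:15–07:45, 08:30–09:15.
Dana ∩ Hiro: (none).
Dana ∩ Hiro ∩ Mina: (none).
Dana ∩ Hiro ∩ Mina ∩ Emeka: (none).
No common window.

0 minutes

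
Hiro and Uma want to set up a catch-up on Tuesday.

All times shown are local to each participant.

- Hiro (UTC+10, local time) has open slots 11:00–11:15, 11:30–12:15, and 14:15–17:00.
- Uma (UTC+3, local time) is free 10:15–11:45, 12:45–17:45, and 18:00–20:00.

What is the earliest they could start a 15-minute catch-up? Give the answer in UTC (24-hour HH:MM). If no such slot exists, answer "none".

none

Hiro → UTC: 01:00–01:15, 01:30–02:15, 04:15–07:00.
Uma → UTC: 07:15–08:45, 09:45–14:45, 15:00–17:00.
Hiro ∩ Uma: (none).
Windows ≥ 15 min: (none).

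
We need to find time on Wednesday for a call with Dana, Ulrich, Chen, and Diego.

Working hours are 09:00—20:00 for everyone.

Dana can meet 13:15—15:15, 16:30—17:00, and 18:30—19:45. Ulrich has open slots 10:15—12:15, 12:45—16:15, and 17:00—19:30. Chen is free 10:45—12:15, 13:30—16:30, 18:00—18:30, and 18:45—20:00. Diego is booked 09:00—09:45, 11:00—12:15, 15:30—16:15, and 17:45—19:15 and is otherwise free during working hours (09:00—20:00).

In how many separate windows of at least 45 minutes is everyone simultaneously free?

Diego free within 09:00–20:00: 09:45–11:00, 12:15–15:30, 16:15–17:45, 19:15–20:00.
Dana ∩ Ulrich: 13:15–15:15, 18:30–19:30.
Dana ∩ Ulrich ∩ Chen: 13:30–15:15, 18:45–19:30.
Dana ∩ Ulrich ∩ Chen ∩ Diego: 13:30–15:15, 19:15–19:30.
Windows ≥ 45 min: 13:30–15:15.
That's 1 window.

1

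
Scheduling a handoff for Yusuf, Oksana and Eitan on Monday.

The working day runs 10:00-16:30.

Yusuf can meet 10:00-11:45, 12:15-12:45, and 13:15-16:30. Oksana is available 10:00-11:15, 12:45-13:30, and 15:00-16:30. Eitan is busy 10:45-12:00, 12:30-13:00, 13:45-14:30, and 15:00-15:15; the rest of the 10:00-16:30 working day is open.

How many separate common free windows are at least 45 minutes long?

2

Eitan free within 10:00–16:30: 10:00–10:45, 12:00–12:30, 13:00–13:45, 14:30–15:00, 15:15–16:30.
Yusuf ∩ Oksana: 10:00–11:15, 13:15–13:30, 15:00–16:30.
Yusuf ∩ Oksana ∩ Eitan: 10:00–10:45, 13:15–13:30, 15:15–16:30.
Windows ≥ 45 min: 10:00–10:45, 15:15–16:30.
That's 2 windows.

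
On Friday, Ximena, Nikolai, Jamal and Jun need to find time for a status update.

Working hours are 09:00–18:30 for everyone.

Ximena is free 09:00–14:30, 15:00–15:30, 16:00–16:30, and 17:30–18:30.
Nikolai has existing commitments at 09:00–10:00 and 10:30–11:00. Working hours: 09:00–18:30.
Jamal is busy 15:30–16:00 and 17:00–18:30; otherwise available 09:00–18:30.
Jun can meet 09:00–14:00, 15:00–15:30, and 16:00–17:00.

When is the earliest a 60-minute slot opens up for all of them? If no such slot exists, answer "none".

11:00

Nikolai free within 09:00–18:30: 10:00–10:30, 11:00–18:30.
Jamal free within 09:00–18:30: 09:00–15:30, 16:00–17:00.
Ximena ∩ Nikolai: 10:00–10:30, 11:00–14:30, 15:00–15:30, 16:00–16:30, 17:30–18:30.
Ximena ∩ Nikolai ∩ Jamal: 10:00–10:30, 11:00–14:30, 15:00–15:30, 16:00–16:30.
Ximena ∩ Nikolai ∩ Jamal ∩ Jun: 10:00–10:30, 11:00–14:00, 15:00–15:30, 16:00–16:30.
Windows ≥ 60 min: 11:00–14:00.
Earliest such window starts at 11:00.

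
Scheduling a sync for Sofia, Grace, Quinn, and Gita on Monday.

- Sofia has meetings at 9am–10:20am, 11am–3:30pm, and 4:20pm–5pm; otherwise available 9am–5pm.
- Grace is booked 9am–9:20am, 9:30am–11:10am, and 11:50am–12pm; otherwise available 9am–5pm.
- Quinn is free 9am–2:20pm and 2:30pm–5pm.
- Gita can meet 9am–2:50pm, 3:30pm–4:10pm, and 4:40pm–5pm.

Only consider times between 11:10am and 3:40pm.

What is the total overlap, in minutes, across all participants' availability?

10 minutes

Sofia free within 09:00–17:00: 10:20–11:00, 15:30–16:20.
Grace free within 09:00–17:00: 09:20–09:30, 11:10–11:50, 12:00–17:00.
Sofia ∩ Grace: 15:30–16:20.
Sofia ∩ Grace ∩ Quinn: 15:30–16:20.
Sofia ∩ Grace ∩ Quinn ∩ Gita: 15:30–16:10.
Restricted to 11:10–15:40: 15:30–15:40.
Total common minutes: 10.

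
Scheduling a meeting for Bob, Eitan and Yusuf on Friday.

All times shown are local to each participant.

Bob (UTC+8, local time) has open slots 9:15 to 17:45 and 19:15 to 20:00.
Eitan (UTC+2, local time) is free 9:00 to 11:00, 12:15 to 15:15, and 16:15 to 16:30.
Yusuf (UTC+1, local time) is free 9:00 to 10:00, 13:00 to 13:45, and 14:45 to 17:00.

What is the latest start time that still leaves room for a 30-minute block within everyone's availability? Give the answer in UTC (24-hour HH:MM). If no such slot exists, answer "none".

Bob → UTC: 01:15–09:45, 11:15–12:00.
Eitan → UTC: 07:00–09:00, 10:15–13:15, 14:15–14:30.
Yusuf → UTC: 08:00–09:00, 12:00–12:45, 13:45–16:00.
Bob ∩ Eitan: 07:00–09:00, 11:15–12:00.
Bob ∩ Eitan ∩ Yusuf: 08:00–09:00.
Windows ≥ 30 min: 08:00–09:00.
Latest start in the last window 08:00–09:00 is 09:00 − 30 min = 08:30.

08:30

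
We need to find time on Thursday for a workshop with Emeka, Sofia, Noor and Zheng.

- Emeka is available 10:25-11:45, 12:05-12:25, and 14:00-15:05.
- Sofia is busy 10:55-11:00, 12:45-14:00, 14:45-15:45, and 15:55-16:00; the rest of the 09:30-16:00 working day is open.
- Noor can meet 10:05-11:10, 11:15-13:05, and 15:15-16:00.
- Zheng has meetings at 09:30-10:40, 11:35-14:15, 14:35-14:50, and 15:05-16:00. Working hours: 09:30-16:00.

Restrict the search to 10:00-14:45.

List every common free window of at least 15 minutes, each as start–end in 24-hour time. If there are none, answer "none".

10:40–10:55, 11:15–11:35

Sofia free within 09:30–16:00: 09:30–10:55, 11:00–12:45, 14:00–14:45, 15:45–15:55.
Zheng free within 09:30–16:00: 10:40–11:35, 14:15–14:35, 14:50–15:05.
Emeka ∩ Sofia: 10:25–10:55, 11:00–11:45, 12:05–12:25, 14:00–14:45.
Emeka ∩ Sofia ∩ Noor: 10:25–10:55, 11:00–11:10, 11:15–11:45, 12:05–12:25.
Emeka ∩ Sofia ∩ Noor ∩ Zheng: 10:40–10:55, 11:00–11:10, 11:15–11:35.
Restricted to 10:00–14:45: 10:40–10:55, 11:00–11:10, 11:15–11:35.
Windows ≥ 15 min: 10:40–10:55, 11:15–11:35.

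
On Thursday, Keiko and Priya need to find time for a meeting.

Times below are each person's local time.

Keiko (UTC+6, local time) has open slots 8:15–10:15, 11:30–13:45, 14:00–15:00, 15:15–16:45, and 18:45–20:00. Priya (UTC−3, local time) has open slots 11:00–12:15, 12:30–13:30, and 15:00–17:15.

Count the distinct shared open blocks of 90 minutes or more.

Keiko → UTC: 02:15–04:15, 05:30–07:45, 08:00–09:00, 09:15–10:45, 12:45–14:00.
Priya → UTC: 14:00–15:15, 15:30–16:30, 18:00–20:15.
Keiko ∩ Priya: (none).
Windows ≥ 90 min: (none).
That's 0 windows.

0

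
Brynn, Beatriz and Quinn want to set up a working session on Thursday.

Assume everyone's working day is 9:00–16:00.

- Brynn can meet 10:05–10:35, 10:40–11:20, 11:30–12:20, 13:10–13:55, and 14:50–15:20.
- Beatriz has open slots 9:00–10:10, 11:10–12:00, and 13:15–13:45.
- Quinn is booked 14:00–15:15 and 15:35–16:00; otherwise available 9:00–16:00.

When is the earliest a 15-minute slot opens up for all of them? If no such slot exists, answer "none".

11:30

Quinn free within 09:00–16:00: 09:00–14:00, 15:15–15:35.
Brynn ∩ Beatriz: 10:05–10:10, 11:10–11:20, 11:30–12:00, 13:15–13:45.
Brynn ∩ Beatriz ∩ Quinn: 10:05–10:10, 11:10–11:20, 11:30–12:00, 13:15–13:45.
Windows ≥ 15 min: 11:30–12:00, 13:15–13:45.
Earliest such window starts at 11:30.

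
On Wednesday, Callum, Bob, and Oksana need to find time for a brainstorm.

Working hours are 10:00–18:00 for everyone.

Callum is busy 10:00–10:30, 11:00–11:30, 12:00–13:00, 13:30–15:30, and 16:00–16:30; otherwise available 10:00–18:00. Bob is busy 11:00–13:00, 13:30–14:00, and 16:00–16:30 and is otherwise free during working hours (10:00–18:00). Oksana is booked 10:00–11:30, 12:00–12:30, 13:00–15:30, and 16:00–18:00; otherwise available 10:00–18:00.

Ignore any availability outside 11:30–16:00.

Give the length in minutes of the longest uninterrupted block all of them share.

30 minutes

Callum free within 10:00–18:00: 10:30–11:00, 11:30–12:00, 13:00–13:30, 15:30–16:00, 16:30–18:00.
Bob free within 10:00–18:00: 10:00–11:00, 13:00–13:30, 14:00–16:00, 16:30–18:00.
Oksana free within 10:00–18:00: 11:30–12:00, 12:30–13:00, 15:30–16:00.
Callum ∩ Bob: 10:30–11:00, 13:00–13:30, 15:30–16:00, 16:30–18:00.
Callum ∩ Bob ∩ Oksana: 15:30–16:00.
Restricted to 11:30–16:00: 15:30–16:00.
Single common window of 30 minutes.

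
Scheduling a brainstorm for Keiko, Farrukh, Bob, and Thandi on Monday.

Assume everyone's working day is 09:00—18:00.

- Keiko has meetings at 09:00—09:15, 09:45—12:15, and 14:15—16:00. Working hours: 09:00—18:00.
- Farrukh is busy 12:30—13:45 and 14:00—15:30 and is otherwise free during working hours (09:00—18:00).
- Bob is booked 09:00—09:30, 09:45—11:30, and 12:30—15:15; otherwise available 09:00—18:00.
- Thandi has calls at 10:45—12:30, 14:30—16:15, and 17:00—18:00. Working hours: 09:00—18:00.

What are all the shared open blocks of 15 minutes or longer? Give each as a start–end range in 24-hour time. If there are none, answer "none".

Keiko free within 09:00–18:00: 09:15–09:45, 12:15–14:15, 16:00–18:00.
Farrukh free within 09:00–18:00: 09:00–12:30, 13:45–14:00, 15:30–18:00.
Bob free within 09:00–18:00: 09:30–09:45, 11:30–12:30, 15:15–18:00.
Thandi free within 09:00–18:00: 09:00–10:45, 12:30–14:30, 16:15–17:00.
Keiko ∩ Farrukh: 09:15–09:45, 12:15–12:30, 13:45–14:00, 16:00–18:00.
Keiko ∩ Farrukh ∩ Bob: 09:30–09:45, 12:15–12:30, 16:00–18:00.
Keiko ∩ Farrukh ∩ Bob ∩ Thandi: 09:30–09:45, 16:15–17:00.
Windows ≥ 15 min: 09:30–09:45, 16:15–17:00.

09:30–09:45, 16:15–17:00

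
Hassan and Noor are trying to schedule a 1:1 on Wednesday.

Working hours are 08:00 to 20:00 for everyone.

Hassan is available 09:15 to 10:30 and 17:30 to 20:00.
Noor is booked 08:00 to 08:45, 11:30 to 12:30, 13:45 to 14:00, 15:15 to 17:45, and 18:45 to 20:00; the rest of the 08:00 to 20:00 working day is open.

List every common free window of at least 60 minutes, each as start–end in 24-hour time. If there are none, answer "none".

Noor free within 08:00–20:00: 08:45–11:30, 12:30–13:45, 14:00–15:15, 17:45–18:45.
Hassan ∩ Noor: 09:15–10:30, 17:45–18:45.
Windows ≥ 60 min: 09:15–10:30, 17:45–18:45.

09:15–10:30, 17:45–18:45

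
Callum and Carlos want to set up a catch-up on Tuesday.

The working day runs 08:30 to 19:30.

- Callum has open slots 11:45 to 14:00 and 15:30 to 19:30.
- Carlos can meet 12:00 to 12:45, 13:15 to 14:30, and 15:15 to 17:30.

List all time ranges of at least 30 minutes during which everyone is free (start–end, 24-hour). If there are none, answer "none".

Callum ∩ Carlos: 12:00–12:45, 13:15–14:00, 15:30–17:30.
Windows ≥ 30 min: 12:00–12:45, 13:15–14:00, 15:30–17:30.

12:00–12:45, 13:15–14:00, 15:30–17:30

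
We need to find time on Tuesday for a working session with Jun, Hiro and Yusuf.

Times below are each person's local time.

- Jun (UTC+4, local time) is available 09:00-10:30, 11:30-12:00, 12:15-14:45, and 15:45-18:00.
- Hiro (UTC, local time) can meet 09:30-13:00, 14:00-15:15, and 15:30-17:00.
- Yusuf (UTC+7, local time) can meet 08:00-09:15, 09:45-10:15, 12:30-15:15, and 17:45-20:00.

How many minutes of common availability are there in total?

Jun → UTC: 05:00–06:30, 07:30–08:00, 08:15–10:45, 11:45–14:00.
Hiro → UTC: 09:30–13:00, 14:00–15:15, 15:30–17:00.
Yusuf → UTC: 01:00–02:15, 02:45–03:15, 05:30–08:15, 10:45–13:00.
Jun ∩ Hiro: 09:30–10:45, 11:45–13:00.
Jun ∩ Hiro ∩ Yusuf: 11:45–13:00.
Total common minutes: 75.

75 minutes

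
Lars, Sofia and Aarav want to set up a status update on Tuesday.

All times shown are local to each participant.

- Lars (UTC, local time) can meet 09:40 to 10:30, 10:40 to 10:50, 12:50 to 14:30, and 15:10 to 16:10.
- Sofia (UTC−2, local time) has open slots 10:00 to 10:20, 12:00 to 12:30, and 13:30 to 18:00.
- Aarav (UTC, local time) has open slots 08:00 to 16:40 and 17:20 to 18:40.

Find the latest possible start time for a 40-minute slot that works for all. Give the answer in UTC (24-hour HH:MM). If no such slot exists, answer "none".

Lars → UTC: 09:40–10:30, 10:40–10:50, 12:50–14:30, 15:10–16:10.
Sofia → UTC: 12:00–12:20, 14:00–14:30, 15:30–20:00.
Aarav → UTC: 08:00–16:40, 17:20–18:40.
Lars ∩ Sofia: 14:00–14:30, 15:30–16:10.
Lars ∩ Sofia ∩ Aarav: 14:00–14:30, 15:30–16:10.
Windows ≥ 40 min: 15:30–16:10.
Latest start in the last window 15:30–16:10 is 16:10 − 40 min = 15:30.

15:30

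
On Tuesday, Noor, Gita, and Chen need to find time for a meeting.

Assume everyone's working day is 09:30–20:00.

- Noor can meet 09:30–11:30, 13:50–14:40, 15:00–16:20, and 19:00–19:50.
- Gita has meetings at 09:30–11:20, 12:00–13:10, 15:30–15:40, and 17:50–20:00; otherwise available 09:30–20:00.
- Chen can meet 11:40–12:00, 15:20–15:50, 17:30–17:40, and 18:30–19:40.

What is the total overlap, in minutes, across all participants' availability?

Gita free within 09:30–20:00: 11:20–12:00, 13:10–15:30, 15:40–17:50.
Noor ∩ Gita: 11:20–11:30, 13:50–14:40, 15:00–15:30, 15:40–16:20.
Noor ∩ Gita ∩ Chen: 15:20–15:30, 15:40–15:50.
Total common minutes: 10 + 10 = 20.

20 minutes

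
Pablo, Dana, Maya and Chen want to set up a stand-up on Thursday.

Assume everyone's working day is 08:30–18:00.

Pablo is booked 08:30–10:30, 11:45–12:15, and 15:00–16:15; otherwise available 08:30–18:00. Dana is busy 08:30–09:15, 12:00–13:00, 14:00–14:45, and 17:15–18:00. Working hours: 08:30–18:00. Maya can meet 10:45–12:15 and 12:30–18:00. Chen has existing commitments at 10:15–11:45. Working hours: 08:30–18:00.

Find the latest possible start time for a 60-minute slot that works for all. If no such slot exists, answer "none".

16:15

Pablo free within 08:30–18:00: 10:30–11:45, 12:15–15:00, 16:15–18:00.
Dana free within 08:30–18:00: 09:15–12:00, 13:00–14:00, 14:45–17:15.
Chen free within 08:30–18:00: 08:30–10:15, 11:45–18:00.
Pablo ∩ Dana: 10:30–11:45, 13:00–14:00, 14:45–15:00, 16:15–17:15.
Pablo ∩ Dana ∩ Maya: 10:45–11:45, 13:00–14:00, 14:45–15:00, 16:15–17:15.
Pablo ∩ Dana ∩ Maya ∩ Chen: 13:00–14:00, 14:45–15:00, 16:15–17:15.
Windows ≥ 60 min: 13:00–14:00, 16:15–17:15.
Latest start in the last window 16:15–17:15 is 17:15 − 60 min = 16:15.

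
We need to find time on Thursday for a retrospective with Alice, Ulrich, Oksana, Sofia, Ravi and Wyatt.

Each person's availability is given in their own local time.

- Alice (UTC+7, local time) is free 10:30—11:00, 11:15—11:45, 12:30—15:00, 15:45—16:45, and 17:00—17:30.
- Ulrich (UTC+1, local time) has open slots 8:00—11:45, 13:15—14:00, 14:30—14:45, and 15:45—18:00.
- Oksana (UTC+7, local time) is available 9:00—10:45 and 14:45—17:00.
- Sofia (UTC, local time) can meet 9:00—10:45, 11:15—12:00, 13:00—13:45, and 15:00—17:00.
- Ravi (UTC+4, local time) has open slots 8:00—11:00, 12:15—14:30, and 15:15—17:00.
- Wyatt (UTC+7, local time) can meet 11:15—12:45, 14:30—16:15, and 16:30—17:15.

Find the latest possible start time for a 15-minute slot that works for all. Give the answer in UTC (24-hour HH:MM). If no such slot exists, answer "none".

09:30

Alice → UTC: 03:30–04:00, 04:15–04:45, 05:30–08:00, 08:45–09:45, 10:00–10:30.
Ulrich → UTC: 07:00–10:45, 12:15–13:00, 13:30–13:45, 14:45–17:00.
Oksana → UTC: 02:00–03:45, 07:45–10:00.
Sofia → UTC: 09:00–10:45, 11:15–12:00, 13:00–13:45, 15:00–17:00.
Ravi → UTC: 04:00–07:00, 08:15–10:30, 11:15–13:00.
Wyatt → UTC: 04:15–05:45, 07:30–09:15, 09:30–10:15.
Alice ∩ Ulrich: 07:00–08:00, 08:45–09:45, 10:00–10:30.
Alice ∩ Ulrich ∩ Oksana: 07:45–08:00, 08:45–09:45.
Alice ∩ Ulrich ∩ Oksana ∩ Sofia: 09:00–09:45.
Alice ∩ Ulrich ∩ Oksana ∩ Sofia ∩ Ravi: 09:00–09:45.
Alice ∩ Ulrich ∩ Oksana ∩ Sofia ∩ Ravi ∩ Wyatt: 09:00–09:15, 09:30–09:45.
Windows ≥ 15 min: 09:00–09:15, 09:30–09:45.
Latest start in the last window 09:30–09:45 is 09:45 − 15 min = 09:30.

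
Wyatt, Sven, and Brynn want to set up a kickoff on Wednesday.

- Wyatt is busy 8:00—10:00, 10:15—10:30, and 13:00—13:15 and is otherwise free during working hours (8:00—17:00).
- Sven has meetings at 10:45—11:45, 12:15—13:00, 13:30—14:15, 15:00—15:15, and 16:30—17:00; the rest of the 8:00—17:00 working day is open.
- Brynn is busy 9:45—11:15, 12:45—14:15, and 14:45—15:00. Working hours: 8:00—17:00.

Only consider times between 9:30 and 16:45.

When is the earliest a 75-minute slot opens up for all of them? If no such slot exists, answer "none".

15:15

Wyatt free within 08:00–17:00: 10:00–10:15, 10:30–13:00, 13:15–17:00.
Sven free within 08:00–17:00: 08:00–10:45, 11:45–12:15, 13:00–13:30, 14:15–15:00, 15:15–16:30.
Brynn free within 08:00–17:00: 08:00–09:45, 11:15–12:45, 14:15–14:45, 15:00–17:00.
Wyatt ∩ Sven: 10:00–10:15, 10:30–10:45, 11:45–12:15, 13:15–13:30, 14:15–15:00, 15:15–16:30.
Wyatt ∩ Sven ∩ Brynn: 11:45–12:15, 14:15–14:45, 15:15–16:30.
Restricted to 09:30–16:45: 11:45–12:15, 14:15–14:45, 15:15–16:30.
Windows ≥ 75 min: 15:15–16:30.
Earliest such window starts at 15:15.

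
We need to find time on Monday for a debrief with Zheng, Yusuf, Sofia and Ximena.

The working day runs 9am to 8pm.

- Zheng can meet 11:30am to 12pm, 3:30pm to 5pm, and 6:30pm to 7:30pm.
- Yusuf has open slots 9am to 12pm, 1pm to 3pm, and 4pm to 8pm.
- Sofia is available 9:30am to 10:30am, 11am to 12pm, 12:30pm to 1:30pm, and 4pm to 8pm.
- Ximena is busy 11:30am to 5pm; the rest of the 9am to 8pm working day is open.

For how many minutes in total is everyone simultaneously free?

60 minutes

Ximena free within 09:00–20:00: 09:00–11:30, 17:00–20:00.
Zheng ∩ Yusuf: 11:30–12:00, 16:00–17:00, 18:30–19:30.
Zheng ∩ Yusuf ∩ Sofia: 11:30–12:00, 16:00–17:00, 18:30–19:30.
Zheng ∩ Yusuf ∩ Sofia ∩ Ximena: 18:30–19:30.
Total common minutes: 60.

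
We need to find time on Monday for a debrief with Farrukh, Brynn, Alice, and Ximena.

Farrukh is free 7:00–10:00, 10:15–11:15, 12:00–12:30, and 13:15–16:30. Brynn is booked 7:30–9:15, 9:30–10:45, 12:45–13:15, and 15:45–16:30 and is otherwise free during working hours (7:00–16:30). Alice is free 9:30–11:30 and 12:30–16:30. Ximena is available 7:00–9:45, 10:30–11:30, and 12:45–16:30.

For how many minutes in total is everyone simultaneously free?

Brynn free within 07:00–16:30: 07:00–07:30, 09:15–09:30, 10:45–12:45, 13:15–15:45.
Farrukh ∩ Brynn: 07:00–07:30, 09:15–09:30, 10:45–11:15, 12:00–12:30, 13:15–15:45.
Farrukh ∩ Brynn ∩ Alice: 10:45–11:15, 13:15–15:45.
Farrukh ∩ Brynn ∩ Alice ∩ Ximena: 10:45–11:15, 13:15–15:45.
Total common minutes: 30 + 150 = 180.

180 minutes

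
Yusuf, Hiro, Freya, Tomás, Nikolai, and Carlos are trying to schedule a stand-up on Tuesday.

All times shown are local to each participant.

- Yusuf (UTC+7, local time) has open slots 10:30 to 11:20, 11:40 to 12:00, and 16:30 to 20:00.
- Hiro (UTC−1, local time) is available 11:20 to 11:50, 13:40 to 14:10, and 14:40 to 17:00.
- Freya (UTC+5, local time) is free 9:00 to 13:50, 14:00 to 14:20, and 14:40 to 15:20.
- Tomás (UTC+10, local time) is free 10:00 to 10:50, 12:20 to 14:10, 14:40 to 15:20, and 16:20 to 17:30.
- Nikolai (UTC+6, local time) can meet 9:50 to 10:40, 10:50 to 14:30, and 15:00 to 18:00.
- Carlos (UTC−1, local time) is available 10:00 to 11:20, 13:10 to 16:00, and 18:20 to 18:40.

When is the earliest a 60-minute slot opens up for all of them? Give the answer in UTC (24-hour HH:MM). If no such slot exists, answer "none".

none

Yusuf → UTC: 03:30–04:20, 04:40–05:00, 09:30–13:00.
Hiro → UTC: 12:20–12:50, 14:40–15:10, 15:40–18:00.
Freya → UTC: 04:00–08:50, 09:00–09:20, 09:40–10:20.
Tomás → UTC: 00:00–00:50, 02:20–04:10, 04:40–05:20, 06:20–07:30.
Nikolai → UTC: 03:50–04:40, 04:50–08:30, 09:00–12:00.
Carlos → UTC: 11:00–12:20, 14:10–17:00, 19:20–19:40.
Yusuf ∩ Hiro: 12:20–12:50.
Yusuf ∩ Hiro ∩ Freya: (none).
Yusuf ∩ Hiro ∩ Freya ∩ Tomás: (none).
Yusuf ∩ Hiro ∩ Freya ∩ Tomás ∩ Nikolai: (none).
Yusuf ∩ Hiro ∩ Freya ∩ Tomás ∩ Nikolai ∩ Carlos: (none).
Windows ≥ 60 min: (none).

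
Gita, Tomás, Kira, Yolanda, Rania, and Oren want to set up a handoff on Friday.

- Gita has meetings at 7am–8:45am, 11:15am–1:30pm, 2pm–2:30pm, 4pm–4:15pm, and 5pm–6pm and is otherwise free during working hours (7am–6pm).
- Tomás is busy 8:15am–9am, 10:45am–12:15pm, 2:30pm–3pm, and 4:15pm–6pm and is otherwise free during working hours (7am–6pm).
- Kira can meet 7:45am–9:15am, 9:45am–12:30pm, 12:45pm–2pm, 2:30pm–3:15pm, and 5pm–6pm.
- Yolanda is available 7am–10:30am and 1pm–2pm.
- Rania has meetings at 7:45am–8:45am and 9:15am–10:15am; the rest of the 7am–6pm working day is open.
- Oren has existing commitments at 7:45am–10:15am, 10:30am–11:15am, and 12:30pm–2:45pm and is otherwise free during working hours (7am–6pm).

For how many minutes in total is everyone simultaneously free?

15 minutes

Gita free within 07:00–18:00: 08:45–11:15, 13:30–14:00, 14:30–16:00, 16:15–17:00.
Tomás free within 07:00–18:00: 07:00–08:15, 09:00–10:45, 12:15–14:30, 15:00–16:15.
Rania free within 07:00–18:00: 07:00–07:45, 08:45–09:15, 10:15–18:00.
Oren free within 07:00–18:00: 07:00–07:45, 10:15–10:30, 11:15–12:30, 14:45–18:00.
Gita ∩ Tomás: 09:00–10:45, 13:30–14:00, 15:00–16:00.
Gita ∩ Tomás ∩ Kira: 09:00–09:15, 09:45–10:45, 13:30–14:00, 15:00–15:15.
Gita ∩ Tomás ∩ Kira ∩ Yolanda: 09:00–09:15, 09:45–10:30, 13:30–14:00.
Gita ∩ Tomás ∩ Kira ∩ Yolanda ∩ Rania: 09:00–09:15, 10:15–10:30, 13:30–14:00.
Gita ∩ Tomás ∩ Kira ∩ Yolanda ∩ Rania ∩ Oren: 10:15–10:30.
Total common minutes: 15.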